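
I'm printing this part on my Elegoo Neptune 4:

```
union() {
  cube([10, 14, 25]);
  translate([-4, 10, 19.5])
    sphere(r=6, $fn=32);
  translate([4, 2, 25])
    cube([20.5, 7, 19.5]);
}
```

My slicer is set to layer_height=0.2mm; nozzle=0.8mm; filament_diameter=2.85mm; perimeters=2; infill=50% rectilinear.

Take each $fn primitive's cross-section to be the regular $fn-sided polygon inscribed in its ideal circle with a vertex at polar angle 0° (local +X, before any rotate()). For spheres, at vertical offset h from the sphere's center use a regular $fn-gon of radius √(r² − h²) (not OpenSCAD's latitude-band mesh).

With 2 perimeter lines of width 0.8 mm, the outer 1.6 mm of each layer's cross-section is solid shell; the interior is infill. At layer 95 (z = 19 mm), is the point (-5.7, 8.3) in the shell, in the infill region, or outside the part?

infill

At z = 19 mm: the cube is present — its section is the full 10×14 rectangle; the r=6 sphere at (-4, 10) slices to a regular 32-gon of circumradius 5.979 (√(r²−h²) with h=0.5 from center); the cube at (4, 2) does not reach this height (z outside [25, 44.5]); Combining (union): the regions partially overlap (shared area 11.90 mm²), so overlapping operands fuse into one piece — 1 connected region. Overall, the cross-section is a single solid region. The nearest boundary edge runs (-7.32, 5.03)→(-8.23, 5.77); distance from the point to it = 3.56 mm. The point is inside the cross-section and 3.56 mm from the nearest boundary — more than the 1.6 mm shell width (2 × 0.8), so it's in the infill interior.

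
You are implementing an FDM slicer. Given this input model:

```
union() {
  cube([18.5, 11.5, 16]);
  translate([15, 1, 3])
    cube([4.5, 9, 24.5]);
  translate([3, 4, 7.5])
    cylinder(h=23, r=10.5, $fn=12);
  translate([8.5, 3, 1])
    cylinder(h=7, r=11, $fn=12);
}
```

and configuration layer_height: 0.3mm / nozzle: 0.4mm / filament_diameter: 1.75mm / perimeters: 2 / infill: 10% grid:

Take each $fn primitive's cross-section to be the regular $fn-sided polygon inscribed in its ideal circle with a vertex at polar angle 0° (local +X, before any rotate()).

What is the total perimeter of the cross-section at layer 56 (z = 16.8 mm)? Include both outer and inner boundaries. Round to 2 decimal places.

92.22 mm

At z = 16.8 mm: the cube is not intersected at this z (z outside [0, 16]); the 4.5×9 cube at (15, 1) contributes its full rectangle (perimeter 27.00 mm); the cylinder at (3, 4): section is a regular 12-gon, circumradius r=10.5 (perimeter = 2·12·10.500·sin(180°/12) = 65.22 mm); the cylinder at (8.5, 3) is not intersected at this z (z outside [1, 8]); Taking the union: the 2 present regions are separate (no shared area or edge), so areas and boundary lengths simply add and each stays a separate island — boundary = 92.22 mm. Overall, the cross-section has 2 separate islands. Total boundary length (outer) = 92.22 mm.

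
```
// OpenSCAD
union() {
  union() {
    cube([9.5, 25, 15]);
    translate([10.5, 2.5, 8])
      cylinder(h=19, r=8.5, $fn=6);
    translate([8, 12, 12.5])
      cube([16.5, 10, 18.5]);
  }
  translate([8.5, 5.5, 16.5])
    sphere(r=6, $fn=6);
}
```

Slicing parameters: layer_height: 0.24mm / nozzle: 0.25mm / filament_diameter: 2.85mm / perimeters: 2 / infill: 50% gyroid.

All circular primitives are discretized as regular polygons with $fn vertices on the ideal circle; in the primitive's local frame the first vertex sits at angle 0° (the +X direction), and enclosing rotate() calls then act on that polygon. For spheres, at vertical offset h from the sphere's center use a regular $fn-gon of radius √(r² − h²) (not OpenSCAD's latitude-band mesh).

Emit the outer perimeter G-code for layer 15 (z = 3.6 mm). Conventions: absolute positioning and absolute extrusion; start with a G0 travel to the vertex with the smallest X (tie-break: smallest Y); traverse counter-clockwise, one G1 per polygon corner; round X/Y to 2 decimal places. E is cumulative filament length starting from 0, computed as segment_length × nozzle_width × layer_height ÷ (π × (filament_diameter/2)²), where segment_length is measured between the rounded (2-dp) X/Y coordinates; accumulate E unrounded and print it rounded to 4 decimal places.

G0 X0.00 Y0.00 Z3.60
G1 X9.50 Y0.00 E0.0894
G1 X9.50 Y25.00 E0.3245
G1 X0.00 Y25.00 E0.4138
G1 X0.00 Y0.00 E0.6490

At z = 3.6 mm: the cube (footprint 9.5×25) is included at this height; the cylinder at (10.5, 2.5) is not intersected at this z (z outside [8, 27]); the cube at (8, 12) does not reach this height (z outside [12.5, 31]); Merging all regions: only the 9.5×25 cube is present, so the union is just that shape — 1 connected region; the sphere at (8.5, 5.5) does not reach this height (|z−center|=12.900 > r=6); Combining (union): only that combined region is present, so the union is just that shape — 1 connected region. The outline is a single polygon with 4 vertices. Extrusion per mm of travel: 0.25 × 0.24 / (π × 1.425²) = 0.009405. Accumulating E over each segment gives final E = 0.6490.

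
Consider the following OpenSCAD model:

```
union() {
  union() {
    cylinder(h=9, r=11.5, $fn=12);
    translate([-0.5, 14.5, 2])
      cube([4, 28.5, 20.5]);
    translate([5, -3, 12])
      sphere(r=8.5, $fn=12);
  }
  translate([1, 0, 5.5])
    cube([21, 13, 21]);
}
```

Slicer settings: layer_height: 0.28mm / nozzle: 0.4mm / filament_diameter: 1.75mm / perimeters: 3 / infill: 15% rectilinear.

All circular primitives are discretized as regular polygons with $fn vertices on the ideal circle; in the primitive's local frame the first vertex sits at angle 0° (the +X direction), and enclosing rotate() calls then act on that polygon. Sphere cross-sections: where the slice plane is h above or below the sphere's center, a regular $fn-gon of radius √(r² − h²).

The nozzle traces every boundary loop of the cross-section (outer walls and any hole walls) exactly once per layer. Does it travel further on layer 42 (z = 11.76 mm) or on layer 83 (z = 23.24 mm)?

layer 42 (z = 11.76 mm)

Layer 42 (z = 11.76): the cylinder is not intersected at this z (z outside [0, 9]); the 4×28.5 cube at (-0.5, 14.5) contributes its full rectangle (perimeter 65.00 mm); the r=8.5 sphere at (5, -3) contributes a regular 12-gon of circumradius √(8.5²−0.24²) = 8.497 (perimeter = 2·12·8.497·sin(180°/12) = 52.78 mm); Taking the union: the 2 present regions are separate (no shared area or edge), so areas and boundary lengths simply add and each stays a separate island — boundary = 117.78 mm; the cube at (1, 0) is present — its section is the full 21×13 rectangle (perimeter 68.00 mm); Taking the union: the regions partially overlap (shared area 49.70 mm²), so the edge portions inside another operand are dropped and the merged outline is re-measured after clipping — boundary = 155.43 mm. So its perimeter = 155.43 mm. Layer 83 (z = 23.24): the cylinder does not reach this height (z outside [0, 9]); the cube at (-0.5, 14.5) is absent (z outside [2, 22.5]); the sphere at (5, -3) is absent (|z−center|=11.240 > r=8.5); Taking the union: nothing is present at this height; the cube at (1, 0) is present — its section is the full 21×13 rectangle (perimeter 68.00 mm); Combining (union): only the 21×13 cube at (1, 0) is present, so the union is just that shape — boundary = 68.00 mm. So its perimeter = 68.00 mm. Layer 42 is larger (155.43 vs 68.00 mm).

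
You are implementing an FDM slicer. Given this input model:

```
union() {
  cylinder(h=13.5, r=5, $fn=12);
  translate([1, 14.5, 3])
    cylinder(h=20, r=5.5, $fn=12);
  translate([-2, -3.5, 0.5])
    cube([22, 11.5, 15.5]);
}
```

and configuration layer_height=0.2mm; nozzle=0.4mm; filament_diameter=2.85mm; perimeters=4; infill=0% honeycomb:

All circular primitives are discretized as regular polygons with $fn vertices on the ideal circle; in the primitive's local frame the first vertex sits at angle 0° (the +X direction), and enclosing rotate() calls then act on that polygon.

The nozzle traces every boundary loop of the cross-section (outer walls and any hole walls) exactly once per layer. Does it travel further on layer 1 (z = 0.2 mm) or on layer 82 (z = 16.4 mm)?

Layer 1 (z = 0.2): the r=5 cylinder gives a regular 12-gon of circumradius 5 (constant along its height) (perimeter = 2·12·5.000·sin(180°/12) = 31.06 mm); the cylinder at (1, 14.5) does not reach this height (z outside [3, 23]); the cube at (-2, -3.5) is not intersected at this z (z outside [0.5, 16]); Taking the union: only the r=5 cylinder is present, so the union is just that shape — boundary = 31.06 mm. So its perimeter = 31.06 mm. Layer 82 (z = 16.4): the cylinder is not intersected at this z (z outside [0, 13.5]); the r=5.5 cylinder at (1, 14.5) gives a regular 12-gon of circumradius 5.5 (constant along its height) (perimeter = 2·12·5.500·sin(180°/12) = 34.16 mm); the cube at (-2, -3.5) is absent (z outside [0.5, 16]); Merging all regions: only the r=5.5 cylinder at (1, 14.5) is present, so the union is just that shape — boundary = 34.16 mm. So its perimeter = 34.16 mm. Layer 82 is larger (34.16 vs 31.06 mm).

layer 82 (z = 16.4 mm)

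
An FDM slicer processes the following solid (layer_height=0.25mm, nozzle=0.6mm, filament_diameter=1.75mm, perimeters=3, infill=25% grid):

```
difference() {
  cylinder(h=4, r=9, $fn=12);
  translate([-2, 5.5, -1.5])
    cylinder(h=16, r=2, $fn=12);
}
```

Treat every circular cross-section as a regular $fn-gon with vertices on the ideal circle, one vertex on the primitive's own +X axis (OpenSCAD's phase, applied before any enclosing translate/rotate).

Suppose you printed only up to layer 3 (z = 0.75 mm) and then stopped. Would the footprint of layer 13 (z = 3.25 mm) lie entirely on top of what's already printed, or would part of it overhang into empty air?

entirely on top

Compare the two slices. At z = 0.75: the r=9 cylinder gives a regular 12-gon of circumradius 9 (constant along its height) (area = (12/2)·9.000²·sin(360°/12) = 243.00 mm²); the r=2 cylinder at (-2, 5.5) contributes a regular 12-gon of circumradius 2 (area = (12/2)·2.000²·sin(360°/12) = 12.00 mm²); After the difference (first − rest): starting from the r=9 cylinder (243.00 mm²), the r=2 cylinder at (-2, 5.5) lies wholly inside it (removes its full 12.00 mm² and its 12.42 mm outline becomes a hole wall) — area = 231.00 mm². At z = 3.25: the r=9 cylinder contributes a regular 12-gon of circumradius 9 (area = (12/2)·9.000²·sin(360°/12) = 243.00 mm²); the cylinder at (-2, 5.5): section is a regular 12-gon, circumradius r=2 (area = (12/2)·2.000²·sin(360°/12) = 12.00 mm²); After the difference (first − rest): starting from the r=9 cylinder (243.00 mm²), the r=2 cylinder at (-2, 5.5) lies wholly inside it (removes its full 12.00 mm² and its 12.42 mm outline becomes a hole wall) — area = 231.00 mm². Checking containment: the cross-section at z = 3.25 is a subset of the cross-section at z = 0.75.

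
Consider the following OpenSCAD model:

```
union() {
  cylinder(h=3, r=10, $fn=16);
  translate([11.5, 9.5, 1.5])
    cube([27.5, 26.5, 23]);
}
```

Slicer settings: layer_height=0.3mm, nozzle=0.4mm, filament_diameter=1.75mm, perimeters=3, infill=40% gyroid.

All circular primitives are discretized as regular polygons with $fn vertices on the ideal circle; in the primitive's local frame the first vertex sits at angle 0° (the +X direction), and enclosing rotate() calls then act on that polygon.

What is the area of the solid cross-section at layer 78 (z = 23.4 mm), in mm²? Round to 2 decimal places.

At z = 23.4 mm: the cylinder is absent (z outside [0, 3]); the 27.5×26.5 cube at (11.5, 9.5) contributes its full rectangle (area 728.75 mm²); Taking the union: only the 27.5×26.5 cube at (11.5, 9.5) is present, so the union is just that shape — area = 728.75 mm². Overall, the cross-section is a single solid region. Net area = 728.75 mm².

728.75 mm²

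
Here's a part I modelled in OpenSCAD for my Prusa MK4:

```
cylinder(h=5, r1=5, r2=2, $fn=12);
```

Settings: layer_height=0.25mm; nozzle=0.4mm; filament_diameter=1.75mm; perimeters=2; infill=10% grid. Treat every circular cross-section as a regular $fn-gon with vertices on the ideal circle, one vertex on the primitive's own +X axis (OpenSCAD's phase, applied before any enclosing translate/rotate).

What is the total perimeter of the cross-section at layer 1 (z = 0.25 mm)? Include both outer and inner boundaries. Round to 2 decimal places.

At z = 0.25 mm: the cone: at t=0.050 of its height the radius interpolates to r₁+(r₂−r₁)t = 4.850, giving a regular 12-gon of that circumradius (perimeter = 2·12·4.850·sin(180°/12) = 30.13 mm). Overall, the cross-section is a single solid region. Total boundary length (outer) = 30.13 mm.

30.13 mm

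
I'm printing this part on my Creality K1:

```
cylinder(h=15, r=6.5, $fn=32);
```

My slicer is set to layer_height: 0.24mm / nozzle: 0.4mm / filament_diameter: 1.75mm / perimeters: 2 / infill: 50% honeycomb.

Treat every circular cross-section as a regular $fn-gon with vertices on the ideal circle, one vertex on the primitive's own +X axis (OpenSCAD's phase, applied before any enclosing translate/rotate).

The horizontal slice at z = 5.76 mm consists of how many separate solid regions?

At z = 5.76 mm: the r=6.5 cylinder contributes a regular 32-gon of circumradius 6.5. The result has 1 disconnected region.

1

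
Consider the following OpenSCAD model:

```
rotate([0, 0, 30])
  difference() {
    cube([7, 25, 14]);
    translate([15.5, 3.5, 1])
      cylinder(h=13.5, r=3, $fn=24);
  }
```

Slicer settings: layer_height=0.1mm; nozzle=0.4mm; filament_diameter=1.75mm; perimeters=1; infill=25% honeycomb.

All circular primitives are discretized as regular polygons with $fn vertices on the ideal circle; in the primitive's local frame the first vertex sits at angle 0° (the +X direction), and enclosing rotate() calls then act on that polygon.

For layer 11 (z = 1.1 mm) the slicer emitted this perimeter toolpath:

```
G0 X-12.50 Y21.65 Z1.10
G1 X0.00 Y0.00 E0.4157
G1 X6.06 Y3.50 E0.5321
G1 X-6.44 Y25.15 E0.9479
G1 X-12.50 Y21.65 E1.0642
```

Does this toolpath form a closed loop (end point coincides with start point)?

Start point (G0): (-12.50, 21.65). End point (last G1): the path returns to the start — closed.

yes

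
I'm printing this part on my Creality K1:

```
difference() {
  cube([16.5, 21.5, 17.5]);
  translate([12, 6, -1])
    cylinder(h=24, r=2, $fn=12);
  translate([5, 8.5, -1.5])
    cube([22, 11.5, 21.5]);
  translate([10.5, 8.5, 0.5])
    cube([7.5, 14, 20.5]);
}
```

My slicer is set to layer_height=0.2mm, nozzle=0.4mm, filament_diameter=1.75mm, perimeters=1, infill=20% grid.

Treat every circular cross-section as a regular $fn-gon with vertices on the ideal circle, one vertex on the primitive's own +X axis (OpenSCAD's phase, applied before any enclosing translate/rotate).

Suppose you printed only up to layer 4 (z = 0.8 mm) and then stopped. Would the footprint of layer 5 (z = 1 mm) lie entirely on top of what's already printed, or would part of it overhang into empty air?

Compare the two slices. At z = 0.8: the cube is present — its section is the full 16.5×21.5 rectangle (area 354.75 mm²); the r=2 cylinder at (12, 6) gives a regular 12-gon of circumradius 2 (constant along its height) (area = (12/2)·2.000²·sin(360°/12) = 12.00 mm²); the 22×11.5 cube at (5, 8.5) contributes its full rectangle (area 253.00 mm²); the 7.5×14 cube at (10.5, 8.5) contributes its full rectangle (area 105.00 mm²); After the difference (first − rest): starting from the 16.5×21.5 cube (354.75 mm²), the r=2 cylinder at (12, 6) lies wholly inside it (removes its full 12.00 mm² and its 12.42 mm outline becomes a hole wall); the 22×11.5 cube at (5, 8.5) partially overlaps it — only the 132.25 mm² overlap (of its 253.00 mm²) is removed, clipping the outline; the 7.5×14 cube at (10.5, 8.5) partially overlaps it — only the 9.00 mm² overlap (of its 105.00 mm²) is removed, clipping the outline — area = 201.50 mm². At z = 1: the cube is present — its section is the full 16.5×21.5 rectangle (area 354.75 mm²); the cylinder at (12, 6): section is a regular 12-gon, circumradius r=2 (area = (12/2)·2.000²·sin(360°/12) = 12.00 mm²); the cube at (5, 8.5) (footprint 22×11.5) is included at this height (area 253.00 mm²); the 7.5×14 cube at (10.5, 8.5) contributes its full rectangle (area 105.00 mm²); After the difference (first − rest): starting from the 16.5×21.5 cube (354.75 mm²), the r=2 cylinder at (12, 6) lies wholly inside it (removes its full 12.00 mm² and its 12.42 mm outline becomes a hole wall); the 22×11.5 cube at (5, 8.5) partially overlaps it — only the 132.25 mm² overlap (of its 253.00 mm²) is removed, clipping the outline; the 7.5×14 cube at (10.5, 8.5) partially overlaps it — only the 9.00 mm² overlap (of its 105.00 mm²) is removed, clipping the outline — area = 201.50 mm². Checking containment: the cross-section at z = 1 is a subset of the cross-section at z = 0.8.

entirely on top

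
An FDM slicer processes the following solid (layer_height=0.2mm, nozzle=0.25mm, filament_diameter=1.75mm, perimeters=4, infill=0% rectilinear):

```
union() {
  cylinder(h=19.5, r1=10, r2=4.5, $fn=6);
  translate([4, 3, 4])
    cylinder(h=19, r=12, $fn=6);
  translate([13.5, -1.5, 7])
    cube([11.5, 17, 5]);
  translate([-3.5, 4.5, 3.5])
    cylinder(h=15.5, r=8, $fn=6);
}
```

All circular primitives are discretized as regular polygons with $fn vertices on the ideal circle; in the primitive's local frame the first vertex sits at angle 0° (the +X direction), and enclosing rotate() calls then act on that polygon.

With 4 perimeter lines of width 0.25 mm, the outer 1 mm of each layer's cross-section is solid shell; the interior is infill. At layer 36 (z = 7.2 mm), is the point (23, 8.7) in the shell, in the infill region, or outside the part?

At z = 7.2 mm: the cone contributes a regular 6-gon of circumradius 7.969 (interpolated between r1=10 and r2=4.5 at t=0.369); the r=12 cylinder at (4, 3) gives a regular 6-gon of circumradius 12 (constant along its height); the cube at (13.5, -1.5) (footprint 11.5×17) is included at this height; the r=8 cylinder at (-3.5, 4.5) contributes a regular 6-gon of circumradius 8; Combining (union): the regions partially overlap (shared area 284.70 mm²), so overlapping operands fuse into one piece — 1 connected region. Overall, the cross-section is a single solid region. The nearest boundary edge runs (25.00, 15.50)→(25.00, -1.50); distance from the point to it = 2.00 mm. The point is inside the cross-section and 2.00 mm from the nearest boundary — more than the 1 mm shell width (4 × 0.25), so it's in the infill interior.

infill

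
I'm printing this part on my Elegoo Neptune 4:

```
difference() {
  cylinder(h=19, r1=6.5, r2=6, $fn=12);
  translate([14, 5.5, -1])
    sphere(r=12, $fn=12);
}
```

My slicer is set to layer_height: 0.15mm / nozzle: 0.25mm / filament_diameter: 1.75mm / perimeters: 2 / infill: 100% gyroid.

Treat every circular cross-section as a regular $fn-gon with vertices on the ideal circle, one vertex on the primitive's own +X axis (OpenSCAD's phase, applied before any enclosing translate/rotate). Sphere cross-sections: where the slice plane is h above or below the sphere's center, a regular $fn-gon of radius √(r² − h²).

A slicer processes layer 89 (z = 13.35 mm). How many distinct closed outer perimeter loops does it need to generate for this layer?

At z = 13.35 mm: the cone contributes a regular 12-gon of circumradius 6.149 (interpolated between r1=6.5 and r2=6 at t=0.703); the sphere at (14, 5.5) does not reach this height (|z−center|=14.350 > r=12); After the difference (first − rest): none of the subtracted shapes is present at this height, so the cone is unchanged — 1 connected region. The result has 1 disconnected region.

1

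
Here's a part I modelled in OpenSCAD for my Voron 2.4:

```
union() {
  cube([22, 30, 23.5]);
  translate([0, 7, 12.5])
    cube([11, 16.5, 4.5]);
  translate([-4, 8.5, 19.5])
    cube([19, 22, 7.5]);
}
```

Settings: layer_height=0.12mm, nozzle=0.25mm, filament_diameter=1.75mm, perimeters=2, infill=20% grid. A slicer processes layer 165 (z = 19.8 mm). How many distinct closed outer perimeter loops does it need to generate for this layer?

At z = 19.8 mm: the cube (footprint 22×30) is included at this height; the cube at (0, 7) is not intersected at this z (z outside [12.5, 17]); the cube at (-4, 8.5) is present — its section is the full 19×22 rectangle; Combining (union): the regions partially overlap (shared area 322.50 mm²), so overlapping operands fuse into one piece — 1 connected region. The result has 1 disconnected region.

1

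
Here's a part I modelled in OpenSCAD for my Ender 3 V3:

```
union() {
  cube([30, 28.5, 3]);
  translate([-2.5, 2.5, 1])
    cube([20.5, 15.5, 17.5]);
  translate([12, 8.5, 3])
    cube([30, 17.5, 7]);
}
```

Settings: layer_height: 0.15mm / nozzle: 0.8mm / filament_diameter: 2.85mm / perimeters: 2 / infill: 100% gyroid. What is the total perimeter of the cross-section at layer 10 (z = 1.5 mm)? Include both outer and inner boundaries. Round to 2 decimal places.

At z = 1.5 mm: the cube is present — its section is the full 30×28.5 rectangle (perimeter 117.00 mm); the 20.5×15.5 cube at (-2.5, 2.5) contributes its full rectangle (perimeter 72.00 mm); the cube at (12, 8.5) is absent (z outside [3, 10]); Taking the union: the regions partially overlap (shared area 279.00 mm²), so the edge portions inside another operand are dropped and the merged outline is re-measured after clipping — boundary = 122.00 mm. Overall, the cross-section is a single solid region. Total boundary length (outer) = 122.00 mm.

122.00 mm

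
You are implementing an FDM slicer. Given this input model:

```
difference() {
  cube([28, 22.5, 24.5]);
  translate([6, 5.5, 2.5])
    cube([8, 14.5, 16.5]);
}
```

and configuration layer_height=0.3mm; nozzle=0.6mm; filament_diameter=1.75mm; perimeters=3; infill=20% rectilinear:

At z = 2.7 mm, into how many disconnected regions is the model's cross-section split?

1

At z = 2.7 mm: the 28×22.5 cube contributes its full rectangle; the cube at (6, 5.5) is present — its section is the full 8×14.5 rectangle; After the difference (first − rest): starting from the 28×22.5 cube, the 8×14.5 cube at (6, 5.5) lies wholly inside it (removes its full 116.00 mm² and its 45.00 mm outline becomes a hole wall) — 1 connected region with 1 hole. The result has 1 disconnected region.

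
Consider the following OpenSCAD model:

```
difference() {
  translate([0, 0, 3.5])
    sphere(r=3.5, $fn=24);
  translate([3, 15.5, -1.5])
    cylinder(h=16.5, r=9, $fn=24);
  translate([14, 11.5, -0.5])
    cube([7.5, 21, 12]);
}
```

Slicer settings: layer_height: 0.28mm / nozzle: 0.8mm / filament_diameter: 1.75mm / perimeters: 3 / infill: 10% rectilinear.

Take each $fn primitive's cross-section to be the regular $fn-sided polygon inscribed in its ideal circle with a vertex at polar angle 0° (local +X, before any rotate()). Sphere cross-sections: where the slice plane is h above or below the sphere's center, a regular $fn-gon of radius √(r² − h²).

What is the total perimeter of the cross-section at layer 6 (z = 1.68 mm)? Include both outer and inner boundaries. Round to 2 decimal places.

At z = 1.68 mm: the sphere: section is a regular 24-gon, circumradius = √(r²−h²) = √(3.5²−1.82²) = 2.990 (perimeter = 2·24·2.990·sin(180°/24) = 18.73 mm); the r=9 cylinder at (3, 15.5) contributes a regular 24-gon of circumradius 9 (perimeter = 2·24·9.000·sin(180°/24) = 56.39 mm); the 7.5×21 cube at (14, 11.5) contributes its full rectangle (perimeter 57.00 mm); After the difference (first − rest): starting from the r=3.5 sphere, the r=9 cylinder at (3, 15.5) misses the remaining region (no effect); the 7.5×21 cube at (14, 11.5) misses the remaining region (no effect) — boundary = 18.73 mm. Overall, the cross-section is a single solid region. Total boundary length (outer) = 18.73 mm.

18.73 mm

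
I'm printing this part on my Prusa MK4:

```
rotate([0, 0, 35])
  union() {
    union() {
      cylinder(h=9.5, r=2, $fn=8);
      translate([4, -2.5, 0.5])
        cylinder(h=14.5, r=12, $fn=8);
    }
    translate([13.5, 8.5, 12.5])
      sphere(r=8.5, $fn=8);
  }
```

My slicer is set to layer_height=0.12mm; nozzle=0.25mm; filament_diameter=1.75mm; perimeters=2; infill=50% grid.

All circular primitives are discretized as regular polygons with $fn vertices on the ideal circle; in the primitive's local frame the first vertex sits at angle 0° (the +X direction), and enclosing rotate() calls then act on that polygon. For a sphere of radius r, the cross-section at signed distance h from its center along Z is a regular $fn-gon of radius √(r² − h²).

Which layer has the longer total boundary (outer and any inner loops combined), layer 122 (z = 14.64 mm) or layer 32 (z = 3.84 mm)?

Layer 122 (z = 14.64): the cylinder is absent (z outside [0, 9.5]); the r=12 cylinder at (4, -2.5) gives a regular 8-gon of circumradius 12 (constant along its height) (perimeter = 2·8·12.000·sin(180°/8) = 73.48 mm); Merging all regions: only the r=12 cylinder at (4, -2.5) is present, so the union is just that shape — boundary = 73.48 mm; the r=8.5 sphere at (13.5, 8.5) slices to a regular 8-gon of circumradius 8.226 (√(r²−h²) with h=2.14 from center) (perimeter = 2·8·8.226·sin(180°/8) = 50.37 mm); Taking the union: the regions partially overlap (shared area 38.53 mm²), so the edge portions inside another operand are dropped and the merged outline is re-measured after clipping — boundary = 96.28 mm; (rotated 35° about Z; rotation is an isometry so areas/perimeters/island counts are preserved). So its perimeter = 96.28 mm. Layer 32 (z = 3.84): the r=2 cylinder contributes a regular 8-gon of circumradius 2 (perimeter = 2·8·2.000·sin(180°/8) = 12.25 mm); the r=12 cylinder at (4, -2.5) contributes a regular 8-gon of circumradius 12 (perimeter = 2·8·12.000·sin(180°/8) = 73.48 mm); Combining (union): the r=2 cylinder lies entirely inside the r=12 cylinder at (4, -2.5), so the union is just the r=12 cylinder at (4, -2.5) — boundary = 73.48 mm; the sphere at (13.5, 8.5) does not reach this height (|z−center|=8.660 > r=8.5); Combining (union): only the result so far is present, so the union is just that shape — boundary = 73.48 mm; (rotated 35° about Z; rotation is an isometry so areas/perimeters/island counts are preserved). So its perimeter = 73.48 mm. Layer 122 is larger (96.28 vs 73.48 mm).

layer 122 (z = 14.64 mm)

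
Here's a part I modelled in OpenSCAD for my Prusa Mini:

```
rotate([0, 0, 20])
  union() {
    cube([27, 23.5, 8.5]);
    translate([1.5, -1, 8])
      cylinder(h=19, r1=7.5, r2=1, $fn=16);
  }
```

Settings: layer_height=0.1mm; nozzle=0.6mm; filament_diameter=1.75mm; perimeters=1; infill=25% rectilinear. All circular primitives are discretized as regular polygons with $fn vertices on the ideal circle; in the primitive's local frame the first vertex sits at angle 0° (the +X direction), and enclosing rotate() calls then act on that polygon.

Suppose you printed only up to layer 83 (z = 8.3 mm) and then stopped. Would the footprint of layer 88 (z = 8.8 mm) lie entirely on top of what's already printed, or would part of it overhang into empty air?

entirely on top

Compare the two slices. At z = 8.3: the cube (footprint 27×23.5) is included at this height (area 634.50 mm²); the cone at (1.5, -1) contributes a regular 16-gon of circumradius 7.397 (interpolated between r1=7.5 and r2=1 at t=0.016) (area = (16/2)·7.397²·sin(360°/16) = 167.53 mm²); Taking the union: the regions partially overlap — summed areas 802.03 mm² minus the doubly-counted overlap 43.96 mm² gives 758.07 mm² — area = 758.07 mm²; (rotated 20° about Z; rotation is an isometry so areas/perimeters/island counts are preserved). At z = 8.8: the cube does not reach this height (z outside [0, 8.5]); the cone at (1.5, -1) (r1=7.5→r2=1) has section circumradius 7.226 here — a regular 16-gon (area = (16/2)·7.226²·sin(360°/16) = 159.87 mm²); Taking the union: only the cone at (1.5, -1) is present, so the union is just that shape — area = 159.87 mm²; (rotated 20° about Z; rotation is an isometry so areas/perimeters/island counts are preserved). Checking containment: the cross-section at z = 8.8 is a subset of the cross-section at z = 8.3.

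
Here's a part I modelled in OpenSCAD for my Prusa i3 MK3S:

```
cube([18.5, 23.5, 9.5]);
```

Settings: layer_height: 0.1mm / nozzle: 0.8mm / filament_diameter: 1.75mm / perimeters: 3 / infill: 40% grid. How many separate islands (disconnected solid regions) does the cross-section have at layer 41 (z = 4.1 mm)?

At z = 4.1 mm: the cube (footprint 18.5×23.5) is included at this height. Overall, the cross-section is a single solid region. Island count = 1.

1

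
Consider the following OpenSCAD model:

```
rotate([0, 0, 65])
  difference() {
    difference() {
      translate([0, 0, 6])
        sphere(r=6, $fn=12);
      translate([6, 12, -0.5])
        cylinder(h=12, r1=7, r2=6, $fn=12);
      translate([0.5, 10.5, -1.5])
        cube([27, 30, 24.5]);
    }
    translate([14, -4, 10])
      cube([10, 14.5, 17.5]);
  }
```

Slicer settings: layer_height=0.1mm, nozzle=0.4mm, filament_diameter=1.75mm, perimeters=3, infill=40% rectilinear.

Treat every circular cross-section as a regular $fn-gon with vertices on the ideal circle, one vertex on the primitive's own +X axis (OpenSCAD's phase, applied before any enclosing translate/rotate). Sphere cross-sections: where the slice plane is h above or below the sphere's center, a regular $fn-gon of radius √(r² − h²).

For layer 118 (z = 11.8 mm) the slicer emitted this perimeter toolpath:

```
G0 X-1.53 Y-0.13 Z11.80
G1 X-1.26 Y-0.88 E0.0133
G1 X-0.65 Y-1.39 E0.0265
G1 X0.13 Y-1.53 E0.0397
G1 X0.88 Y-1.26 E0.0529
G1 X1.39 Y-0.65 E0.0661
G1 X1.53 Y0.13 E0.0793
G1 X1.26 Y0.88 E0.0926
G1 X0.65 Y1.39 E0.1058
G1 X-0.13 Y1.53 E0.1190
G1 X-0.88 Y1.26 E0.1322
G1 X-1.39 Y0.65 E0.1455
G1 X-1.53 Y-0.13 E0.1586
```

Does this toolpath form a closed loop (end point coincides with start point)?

Start point (G0): (-1.53, -0.13). End point (last G1): the path returns to the start — closed.

yes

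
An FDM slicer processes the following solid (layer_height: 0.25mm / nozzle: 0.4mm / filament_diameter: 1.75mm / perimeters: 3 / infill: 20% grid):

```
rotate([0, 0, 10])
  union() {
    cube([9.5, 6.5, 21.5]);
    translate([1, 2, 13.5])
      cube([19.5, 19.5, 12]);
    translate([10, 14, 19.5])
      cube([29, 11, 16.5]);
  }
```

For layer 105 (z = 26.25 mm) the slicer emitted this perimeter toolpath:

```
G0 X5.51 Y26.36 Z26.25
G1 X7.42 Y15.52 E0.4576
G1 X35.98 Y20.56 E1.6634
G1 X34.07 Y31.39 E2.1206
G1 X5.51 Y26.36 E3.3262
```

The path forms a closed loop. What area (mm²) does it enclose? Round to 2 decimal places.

Apply the shoelace formula to the sequence of (X, Y) vertices; enclosed area = 319.06 mm².

319.06 mm²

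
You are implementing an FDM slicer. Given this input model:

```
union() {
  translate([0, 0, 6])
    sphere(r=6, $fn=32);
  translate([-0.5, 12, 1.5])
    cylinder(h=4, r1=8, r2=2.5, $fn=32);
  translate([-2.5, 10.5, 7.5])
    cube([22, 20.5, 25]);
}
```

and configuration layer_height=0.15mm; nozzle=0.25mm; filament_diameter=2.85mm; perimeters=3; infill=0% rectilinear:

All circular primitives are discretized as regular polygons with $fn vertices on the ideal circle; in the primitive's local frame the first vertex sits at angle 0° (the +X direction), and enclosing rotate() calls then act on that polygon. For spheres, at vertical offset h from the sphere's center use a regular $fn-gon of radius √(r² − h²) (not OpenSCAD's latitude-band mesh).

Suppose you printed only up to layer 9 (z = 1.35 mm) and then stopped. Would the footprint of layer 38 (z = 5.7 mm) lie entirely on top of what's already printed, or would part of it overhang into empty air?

Compare the two slices. At z = 1.35: the r=6 sphere contributes a regular 32-gon of circumradius √(6²−4.65²) = 3.792 (area = (32/2)·3.792²·sin(360°/32) = 44.88 mm²); the cone at (-0.5, 12) is absent (z outside [1.5, 5.5]); the cube at (-2.5, 10.5) is absent (z outside [7.5, 32.5]); Merging all regions: only the r=6 sphere is present, so the union is just that shape — area = 44.88 mm². At z = 5.7: the sphere: section is a regular 32-gon, circumradius = √(r²−h²) = √(6²−0.3²) = 5.992 (area = (32/2)·5.992²·sin(360°/32) = 112.09 mm²); the cone at (-0.5, 12) is absent (z outside [1.5, 5.5]); the cube at (-2.5, 10.5) is not intersected at this z (z outside [7.5, 32.5]); Taking the union: only the r=6 sphere is present, so the union is just that shape — area = 112.09 mm². Checking containment: at z = 5.7 the cross-section extends beyond the z = 1.35 cross-section by about 67.21 mm².

part overhangs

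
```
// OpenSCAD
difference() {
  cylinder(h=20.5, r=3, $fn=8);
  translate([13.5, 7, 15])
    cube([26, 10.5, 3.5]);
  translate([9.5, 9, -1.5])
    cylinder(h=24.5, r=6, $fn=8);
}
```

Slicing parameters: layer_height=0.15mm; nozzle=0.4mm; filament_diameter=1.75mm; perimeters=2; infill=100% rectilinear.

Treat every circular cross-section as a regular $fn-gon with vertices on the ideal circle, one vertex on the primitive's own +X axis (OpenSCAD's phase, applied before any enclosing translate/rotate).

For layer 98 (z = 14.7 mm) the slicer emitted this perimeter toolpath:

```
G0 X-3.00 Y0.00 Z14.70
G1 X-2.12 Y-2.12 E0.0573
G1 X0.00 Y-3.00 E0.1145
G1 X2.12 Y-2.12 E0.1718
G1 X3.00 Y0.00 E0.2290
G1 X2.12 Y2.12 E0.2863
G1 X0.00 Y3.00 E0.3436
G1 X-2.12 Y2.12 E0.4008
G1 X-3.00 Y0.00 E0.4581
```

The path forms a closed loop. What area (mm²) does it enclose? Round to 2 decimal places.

25.44 mm²

Apply the shoelace formula to the sequence of (X, Y) vertices; enclosed area = 25.44 mm².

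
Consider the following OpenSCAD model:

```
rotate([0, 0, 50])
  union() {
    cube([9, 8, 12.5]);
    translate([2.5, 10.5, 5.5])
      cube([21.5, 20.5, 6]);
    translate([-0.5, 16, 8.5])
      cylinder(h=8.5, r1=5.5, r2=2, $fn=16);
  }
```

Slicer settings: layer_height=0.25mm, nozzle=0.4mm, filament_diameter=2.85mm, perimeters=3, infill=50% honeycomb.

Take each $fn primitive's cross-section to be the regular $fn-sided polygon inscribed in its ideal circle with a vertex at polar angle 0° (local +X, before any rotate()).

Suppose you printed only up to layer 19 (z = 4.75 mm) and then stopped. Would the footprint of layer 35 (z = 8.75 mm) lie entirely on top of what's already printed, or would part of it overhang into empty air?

Compare the two slices. At z = 4.75: the cube is present — its section is the full 9×8 rectangle (area 72.00 mm²); the cube at (2.5, 10.5) does not reach this height (z outside [5.5, 11.5]); the cone at (-0.5, 16) is absent (z outside [8.5, 17]); Taking the union: only the 9×8 cube is present, so the union is just that shape — area = 72.00 mm²; (rotated 50° about Z; rotation is an isometry so areas/perimeters/island counts are preserved). At z = 8.75: the 9×8 cube contributes its full rectangle (area 72.00 mm²); the cube at (2.5, 10.5) is present — its section is the full 21.5×20.5 rectangle (area 440.75 mm²); the cone at (-0.5, 16) (r1=5.5→r2=2) has section circumradius 5.397 here — a regular 16-gon (area = (16/2)·5.397²·sin(360°/16) = 89.18 mm²); Merging all regions: the regions partially overlap — summed areas 601.93 mm² minus the doubly-counted overlap 14.41 mm² gives 587.52 mm² — area = 587.52 mm²; (whole slice rotated 50° about Z — lengths, areas and connectivity unchanged). Checking containment: at z = 8.75 the cross-section extends beyond the z = 4.75 cross-section by about 515.52 mm².

part overhangs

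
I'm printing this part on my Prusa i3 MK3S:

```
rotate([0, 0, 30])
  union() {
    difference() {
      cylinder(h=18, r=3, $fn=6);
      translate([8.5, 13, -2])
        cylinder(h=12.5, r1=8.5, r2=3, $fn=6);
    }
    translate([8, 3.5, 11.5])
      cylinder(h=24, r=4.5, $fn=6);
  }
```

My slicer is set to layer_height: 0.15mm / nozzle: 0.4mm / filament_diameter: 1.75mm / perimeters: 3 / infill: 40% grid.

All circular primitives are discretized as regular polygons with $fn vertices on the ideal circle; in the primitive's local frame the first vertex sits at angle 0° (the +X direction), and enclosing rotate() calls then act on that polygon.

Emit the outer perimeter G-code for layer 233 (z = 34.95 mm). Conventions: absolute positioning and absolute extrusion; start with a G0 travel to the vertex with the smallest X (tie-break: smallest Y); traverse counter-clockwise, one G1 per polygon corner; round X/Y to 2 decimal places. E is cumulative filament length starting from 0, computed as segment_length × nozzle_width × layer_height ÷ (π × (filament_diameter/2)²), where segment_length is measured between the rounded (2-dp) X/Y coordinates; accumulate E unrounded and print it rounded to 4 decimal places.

G0 X1.28 Y4.78 Z34.95
G1 X5.18 Y2.53 E0.1123
G1 X9.08 Y4.78 E0.2246
G1 X9.08 Y9.28 E0.3369
G1 X5.18 Y11.53 E0.4492
G1 X1.28 Y9.28 E0.5615
G1 X1.28 Y4.78 E0.6738

At z = 34.95 mm: the cylinder does not reach this height (z outside [0, 18]); the cone at (8.5, 13) is absent (z outside [-2, 10.5]); Taking the first minus the rest: the first operand is absent here, so nothing remains; the r=4.5 cylinder at (8, 3.5) gives a regular 6-gon of circumradius 4.5 (constant along its height); Merging all regions: only the r=4.5 cylinder at (8, 3.5) is present, so the union is just that shape — 1 connected region; (whole slice rotated 30° about Z — lengths, areas and connectivity unchanged). The outline is a single polygon with 6 vertices. Extrusion per mm of travel: 0.4 × 0.15 / (π × 0.875²) = 0.024945. Accumulating E over each segment gives final E = 0.6738.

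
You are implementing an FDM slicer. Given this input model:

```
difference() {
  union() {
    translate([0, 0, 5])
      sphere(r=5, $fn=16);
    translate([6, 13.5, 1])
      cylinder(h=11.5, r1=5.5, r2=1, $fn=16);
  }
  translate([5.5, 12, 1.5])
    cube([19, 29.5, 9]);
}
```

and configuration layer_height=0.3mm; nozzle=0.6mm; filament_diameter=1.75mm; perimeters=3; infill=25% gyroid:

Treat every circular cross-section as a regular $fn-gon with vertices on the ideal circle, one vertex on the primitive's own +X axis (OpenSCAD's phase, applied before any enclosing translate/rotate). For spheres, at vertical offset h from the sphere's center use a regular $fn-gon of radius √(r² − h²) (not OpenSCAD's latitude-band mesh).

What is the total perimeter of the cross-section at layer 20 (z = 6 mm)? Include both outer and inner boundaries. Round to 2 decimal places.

At z = 6 mm: the sphere: section is a regular 16-gon, circumradius = √(r²−h²) = √(5²−1²) = 4.899 (perimeter = 2·16·4.899·sin(180°/16) = 30.58 mm); the cone at (6, 13.5) (r1=5.5→r2=1) has section circumradius 3.543 here — a regular 16-gon (perimeter = 2·16·3.543·sin(180°/16) = 22.12 mm); Combining (union): the 2 present regions are separate (no shared area or edge), so areas and boundary lengths simply add and each stays a separate island — boundary = 52.71 mm; the 19×29.5 cube at (5.5, 12) contributes its full rectangle (perimeter 97.00 mm); Taking the first minus the rest: starting from that combined region, the 19×29.5 cube at (5.5, 12) partially overlaps it — only the 17.19 mm² overlap (of its 560.50 mm²) is removed, clipping the outline — boundary = 53.73 mm. Overall, the cross-section has 2 separate islands. Total boundary length (outer) = 53.73 mm.

53.73 mm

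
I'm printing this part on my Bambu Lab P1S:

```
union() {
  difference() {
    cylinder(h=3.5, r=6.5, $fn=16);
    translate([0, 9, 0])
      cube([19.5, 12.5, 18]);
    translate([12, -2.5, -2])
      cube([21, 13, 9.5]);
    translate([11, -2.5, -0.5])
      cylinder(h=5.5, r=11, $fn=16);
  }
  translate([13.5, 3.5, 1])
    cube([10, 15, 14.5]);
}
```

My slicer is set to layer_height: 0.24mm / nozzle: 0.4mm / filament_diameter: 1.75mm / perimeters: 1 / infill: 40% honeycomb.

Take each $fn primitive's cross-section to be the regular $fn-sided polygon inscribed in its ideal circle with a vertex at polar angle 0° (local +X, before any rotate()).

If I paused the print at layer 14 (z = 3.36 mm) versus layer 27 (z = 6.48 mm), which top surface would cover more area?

layer 14 (z = 3.36 mm)

Layer 14 (z = 3.36): the r=6.5 cylinder gives a regular 16-gon of circumradius 6.5 (constant along its height) (area = (16/2)·6.500²·sin(360°/16) = 129.35 mm²); the cube at (0, 9) is present — its section is the full 19.5×12.5 rectangle (area 243.75 mm²); the cube at (12, -2.5) is present — its section is the full 21×13 rectangle (area 273.00 mm²); the r=11 cylinder at (11, -2.5) gives a regular 16-gon of circumradius 11 (constant along its height) (area = (16/2)·11.000²·sin(360°/16) = 370.44 mm²); Subtracting the remaining from the first: starting from the r=6.5 cylinder (129.35 mm²), the 19.5×12.5 cube at (0, 9) misses the remaining region (no effect); the 21×13 cube at (12, -2.5) misses the remaining region (no effect); the r=11 cylinder at (11, -2.5) partially overlaps it — only the 51.34 mm² overlap (of its 370.44 mm²) is removed, clipping the outline — area = 78.01 mm²; the cube at (13.5, 3.5) is present — its section is the full 10×15 rectangle (area 150.00 mm²); Combining (union): the 2 present regions are separate (no shared area or edge), so areas and boundary lengths simply add and each stays a separate island — area = 228.01 mm². So its area = 228.01 mm². Layer 27 (z = 6.48): the cylinder is not intersected at this z (z outside [0, 3.5]); the cube at (0, 9) (footprint 19.5×12.5) is included at this height (area 243.75 mm²); the 21×13 cube at (12, -2.5) contributes its full rectangle (area 273.00 mm²); the cylinder at (11, -2.5) does not reach this height (z outside [-0.5, 5]); After the difference (first − rest): the first operand is absent here, so nothing remains; the 10×15 cube at (13.5, 3.5) contributes its full rectangle (area 150.00 mm²); Taking the union: only the 10×15 cube at (13.5, 3.5) is present, so the union is just that shape — area = 150.00 mm². So its area = 150.00 mm². Layer 14 is larger (228.01 vs 150.00 mm²).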